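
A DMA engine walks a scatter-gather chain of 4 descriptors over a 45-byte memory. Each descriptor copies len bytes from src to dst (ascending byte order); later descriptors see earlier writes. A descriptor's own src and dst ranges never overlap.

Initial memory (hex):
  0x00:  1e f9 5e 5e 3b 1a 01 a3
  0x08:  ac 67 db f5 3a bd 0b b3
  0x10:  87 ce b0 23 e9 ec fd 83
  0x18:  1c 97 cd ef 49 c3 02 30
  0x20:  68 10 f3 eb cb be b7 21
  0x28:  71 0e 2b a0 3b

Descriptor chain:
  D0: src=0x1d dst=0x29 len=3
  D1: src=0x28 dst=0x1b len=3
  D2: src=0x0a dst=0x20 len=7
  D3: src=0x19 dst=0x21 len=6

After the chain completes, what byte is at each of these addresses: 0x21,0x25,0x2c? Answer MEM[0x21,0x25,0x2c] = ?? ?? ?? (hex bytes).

MEM[0x21,0x25,0x2c] = 97 02 3b

[0] 0x1d->0x29 len=3 : c3 02 30
[1] 0x28->0x1b len=3 : 71 c3 02
[2] 0x0a->0x20 len=7 : db f5 3a bd 0b b3 87
[3] 0x19->0x21 len=6 : 97 cd 71 c3 02 02
query mem[0x21]=0x97, mem[0x25]=0x02, mem[0x2c]=0x3b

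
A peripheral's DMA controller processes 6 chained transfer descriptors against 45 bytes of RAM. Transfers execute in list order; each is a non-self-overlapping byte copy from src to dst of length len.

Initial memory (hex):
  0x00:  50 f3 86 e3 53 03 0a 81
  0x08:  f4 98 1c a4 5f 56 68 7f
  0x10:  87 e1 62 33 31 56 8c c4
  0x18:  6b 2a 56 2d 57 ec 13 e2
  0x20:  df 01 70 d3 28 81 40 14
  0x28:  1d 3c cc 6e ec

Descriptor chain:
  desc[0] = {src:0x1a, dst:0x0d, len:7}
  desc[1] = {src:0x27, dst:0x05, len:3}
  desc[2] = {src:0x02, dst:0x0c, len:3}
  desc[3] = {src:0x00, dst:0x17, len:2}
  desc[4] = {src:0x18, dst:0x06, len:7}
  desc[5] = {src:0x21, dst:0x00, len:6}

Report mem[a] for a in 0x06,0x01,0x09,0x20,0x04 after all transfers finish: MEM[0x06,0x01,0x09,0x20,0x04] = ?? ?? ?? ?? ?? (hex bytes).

#0 dst[0x0d+7] := {0x56,0x2d,0x57,0xec,0x13,0xe2,0xdf}
#1 dst[0x05+3] := {0x14,0x1d,0x3c}
#2 dst[0x0c+3] := {0x86,0xe3,0x53}
#3 dst[0x17+2] := {0x50,0xf3}
#4 dst[0x06+7] := {0xf3,0x2a,0x56,0x2d,0x57,0xec,0x13}
#5 dst[0x00+6] := {0x01,0x70,0xd3,0x28,0x81,0x40}
query mem[0x06]=0xf3, mem[0x01]=0x70, mem[0x09]=0x2d, mem[0x20]=0xdf, mem[0x04]=0x81

MEM[0x06,0x01,0x09,0x20,0x04] = f3 70 2d df 81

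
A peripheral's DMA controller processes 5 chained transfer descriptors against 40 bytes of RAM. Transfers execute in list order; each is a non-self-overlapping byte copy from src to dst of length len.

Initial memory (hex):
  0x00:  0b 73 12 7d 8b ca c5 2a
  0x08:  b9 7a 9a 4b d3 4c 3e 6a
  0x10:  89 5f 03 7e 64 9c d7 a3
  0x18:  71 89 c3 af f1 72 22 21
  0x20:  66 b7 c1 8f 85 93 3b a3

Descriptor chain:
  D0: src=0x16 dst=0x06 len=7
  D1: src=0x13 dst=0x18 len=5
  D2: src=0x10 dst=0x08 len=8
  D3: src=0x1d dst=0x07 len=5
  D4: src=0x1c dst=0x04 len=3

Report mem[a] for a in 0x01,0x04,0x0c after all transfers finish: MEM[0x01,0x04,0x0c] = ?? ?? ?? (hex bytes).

MEM[0x01,0x04,0x0c] = 73 a3 64

  after D0: wrote 7B at 0x06 = d7a37189c3aff1
  after D1: wrote 5B at 0x18 = 7e649cd7a3
  after D2: wrote 8B at 0x08 = 895f037e649cd7a3
  after D3: wrote 5B at 0x07 = 72222166b7
  after D4: wrote 3B at 0x04 = a37222
query mem[0x01]=0x73, mem[0x04]=0xa3, mem[0x0c]=0x64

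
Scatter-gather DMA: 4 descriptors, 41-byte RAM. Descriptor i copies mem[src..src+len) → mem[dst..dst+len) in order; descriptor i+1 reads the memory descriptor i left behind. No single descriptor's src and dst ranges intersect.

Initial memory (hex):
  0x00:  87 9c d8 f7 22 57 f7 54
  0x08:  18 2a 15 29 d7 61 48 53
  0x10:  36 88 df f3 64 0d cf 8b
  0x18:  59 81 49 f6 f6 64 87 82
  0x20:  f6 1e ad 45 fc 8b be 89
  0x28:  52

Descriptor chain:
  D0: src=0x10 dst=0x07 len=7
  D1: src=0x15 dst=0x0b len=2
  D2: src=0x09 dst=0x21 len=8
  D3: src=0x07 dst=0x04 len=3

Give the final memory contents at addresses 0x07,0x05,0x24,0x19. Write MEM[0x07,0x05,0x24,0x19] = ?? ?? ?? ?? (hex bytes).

  after D0: wrote 7B at 0x07 = 3688dff3640dcf
  after D1: wrote 2B at 0x0b = 0dcf
  after D2: wrote 8B at 0x21 = dff30dcfcf485336
  after D3: wrote 3B at 0x04 = 3688df
query mem[0x07]=0x36, mem[0x05]=0x88, mem[0x24]=0xcf, mem[0x19]=0x81

MEM[0x07,0x05,0x24,0x19] = 36 88 cf 81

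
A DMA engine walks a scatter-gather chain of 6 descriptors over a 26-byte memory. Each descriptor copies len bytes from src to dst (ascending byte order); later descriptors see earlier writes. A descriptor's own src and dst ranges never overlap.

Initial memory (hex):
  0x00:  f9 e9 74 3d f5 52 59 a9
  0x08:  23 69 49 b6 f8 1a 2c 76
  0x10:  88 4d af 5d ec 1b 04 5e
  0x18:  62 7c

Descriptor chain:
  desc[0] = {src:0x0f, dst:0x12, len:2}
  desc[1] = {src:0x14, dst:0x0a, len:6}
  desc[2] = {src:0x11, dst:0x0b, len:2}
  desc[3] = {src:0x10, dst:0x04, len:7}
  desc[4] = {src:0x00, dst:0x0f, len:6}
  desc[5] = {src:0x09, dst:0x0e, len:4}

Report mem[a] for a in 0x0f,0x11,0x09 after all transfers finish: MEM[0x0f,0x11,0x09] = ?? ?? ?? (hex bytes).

MEM[0x0f,0x11,0x09] = 04 76 1b

[0] 0x0f->0x12 len=2 : 76 88
[1] 0x14->0x0a len=6 : ec 1b 04 5e 62 7c
[2] 0x11->0x0b len=2 : 4d 76
[3] 0x10->0x04 len=7 : 88 4d 76 88 ec 1b 04
[4] 0x00->0x0f len=6 : f9 e9 74 3d 88 4d
[5] 0x09->0x0e len=4 : 1b 04 4d 76
query mem[0x0f]=0x04, mem[0x11]=0x76, mem[0x09]=0x1b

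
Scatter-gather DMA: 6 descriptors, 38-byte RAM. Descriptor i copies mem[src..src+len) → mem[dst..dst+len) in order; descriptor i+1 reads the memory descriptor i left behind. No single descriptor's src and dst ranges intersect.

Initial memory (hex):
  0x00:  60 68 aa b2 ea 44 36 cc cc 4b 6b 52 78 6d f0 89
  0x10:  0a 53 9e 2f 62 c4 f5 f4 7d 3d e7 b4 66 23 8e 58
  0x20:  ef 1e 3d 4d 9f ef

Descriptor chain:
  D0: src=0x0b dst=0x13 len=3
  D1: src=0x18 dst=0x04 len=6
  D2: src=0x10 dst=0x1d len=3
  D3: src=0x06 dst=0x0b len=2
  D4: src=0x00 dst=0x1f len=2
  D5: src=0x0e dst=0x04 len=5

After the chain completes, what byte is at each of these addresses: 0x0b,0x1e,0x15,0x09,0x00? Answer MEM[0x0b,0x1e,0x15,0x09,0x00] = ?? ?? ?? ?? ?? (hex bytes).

[0] 0x0b->0x13 len=3 : 52 78 6d
[1] 0x18->0x04 len=6 : 7d 3d e7 b4 66 23
[2] 0x10->0x1d len=3 : 0a 53 9e
[3] 0x06->0x0b len=2 : e7 b4
[4] 0x00->0x1f len=2 : 60 68
[5] 0x0e->0x04 len=5 : f0 89 0a 53 9e
query mem[0x0b]=0xe7, mem[0x1e]=0x53, mem[0x15]=0x6d, mem[0x09]=0x23, mem[0x00]=0x60

MEM[0x0b,0x1e,0x15,0x09,0x00] = e7 53 6d 23 60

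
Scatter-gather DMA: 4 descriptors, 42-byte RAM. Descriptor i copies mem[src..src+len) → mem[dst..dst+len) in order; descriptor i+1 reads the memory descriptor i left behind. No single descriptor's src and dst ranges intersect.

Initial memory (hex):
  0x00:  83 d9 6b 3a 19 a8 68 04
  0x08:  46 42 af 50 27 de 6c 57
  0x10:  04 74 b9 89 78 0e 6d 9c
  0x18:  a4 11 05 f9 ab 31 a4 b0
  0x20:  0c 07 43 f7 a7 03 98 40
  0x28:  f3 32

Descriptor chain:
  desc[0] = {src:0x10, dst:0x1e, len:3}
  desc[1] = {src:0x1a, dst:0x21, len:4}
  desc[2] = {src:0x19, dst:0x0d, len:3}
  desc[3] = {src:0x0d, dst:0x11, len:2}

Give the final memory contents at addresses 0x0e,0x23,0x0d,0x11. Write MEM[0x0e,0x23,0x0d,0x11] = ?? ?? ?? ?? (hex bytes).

MEM[0x0e,0x23,0x0d,0x11] = 05 ab 11 11

[0] 0x10->0x1e len=3 : 04 74 b9
[1] 0x1a->0x21 len=4 : 05 f9 ab 31
[2] 0x19->0x0d len=3 : 11 05 f9
[3] 0x0d->0x11 len=2 : 11 05
query mem[0x0e]=0x05, mem[0x23]=0xab, mem[0x0d]=0x11, mem[0x11]=0x11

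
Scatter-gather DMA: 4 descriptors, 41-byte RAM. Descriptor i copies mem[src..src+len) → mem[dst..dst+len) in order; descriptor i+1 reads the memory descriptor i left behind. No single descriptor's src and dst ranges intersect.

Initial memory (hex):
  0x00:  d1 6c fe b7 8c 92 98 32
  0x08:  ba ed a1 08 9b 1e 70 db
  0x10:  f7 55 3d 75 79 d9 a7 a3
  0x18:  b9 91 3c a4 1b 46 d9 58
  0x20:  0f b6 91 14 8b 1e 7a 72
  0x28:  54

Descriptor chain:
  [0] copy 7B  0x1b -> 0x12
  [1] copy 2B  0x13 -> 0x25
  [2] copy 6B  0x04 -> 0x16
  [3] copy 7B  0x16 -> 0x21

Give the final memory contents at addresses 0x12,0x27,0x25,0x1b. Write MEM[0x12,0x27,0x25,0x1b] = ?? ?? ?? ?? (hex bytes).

#0 dst[0x12+7] := {0xa4,0x1b,0x46,0xd9,0x58,0x0f,0xb6}
#1 dst[0x25+2] := {0x1b,0x46}
#2 dst[0x16+6] := {0x8c,0x92,0x98,0x32,0xba,0xed}
#3 dst[0x21+7] := {0x8c,0x92,0x98,0x32,0xba,0xed,0x1b}
query mem[0x12]=0xa4, mem[0x27]=0x1b, mem[0x25]=0xba, mem[0x1b]=0xed

MEM[0x12,0x27,0x25,0x1b] = a4 1b ba ed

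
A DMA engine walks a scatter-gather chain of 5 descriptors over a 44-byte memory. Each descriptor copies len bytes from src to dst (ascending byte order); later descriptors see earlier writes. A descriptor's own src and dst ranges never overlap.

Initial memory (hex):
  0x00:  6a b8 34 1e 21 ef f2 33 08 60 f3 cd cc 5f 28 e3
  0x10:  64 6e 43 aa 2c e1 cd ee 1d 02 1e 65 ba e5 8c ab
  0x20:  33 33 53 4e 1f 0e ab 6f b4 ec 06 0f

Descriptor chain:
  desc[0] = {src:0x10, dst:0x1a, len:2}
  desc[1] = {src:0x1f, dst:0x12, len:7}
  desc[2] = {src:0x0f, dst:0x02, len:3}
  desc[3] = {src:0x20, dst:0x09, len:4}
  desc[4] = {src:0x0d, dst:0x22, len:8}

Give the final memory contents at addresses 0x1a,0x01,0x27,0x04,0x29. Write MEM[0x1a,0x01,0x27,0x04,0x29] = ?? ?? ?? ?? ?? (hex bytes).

#0 dst[0x1a+2] := {0x64,0x6e}
#1 dst[0x12+7] := {0xab,0x33,0x33,0x53,0x4e,0x1f,0x0e}
#2 dst[0x02+3] := {0xe3,0x64,0x6e}
#3 dst[0x09+4] := {0x33,0x33,0x53,0x4e}
#4 dst[0x22+8] := {0x5f,0x28,0xe3,0x64,0x6e,0xab,0x33,0x33}
query mem[0x1a]=0x64, mem[0x01]=0xb8, mem[0x27]=0xab, mem[0x04]=0x6e, mem[0x29]=0x33

MEM[0x1a,0x01,0x27,0x04,0x29] = 64 b8 ab 6e 33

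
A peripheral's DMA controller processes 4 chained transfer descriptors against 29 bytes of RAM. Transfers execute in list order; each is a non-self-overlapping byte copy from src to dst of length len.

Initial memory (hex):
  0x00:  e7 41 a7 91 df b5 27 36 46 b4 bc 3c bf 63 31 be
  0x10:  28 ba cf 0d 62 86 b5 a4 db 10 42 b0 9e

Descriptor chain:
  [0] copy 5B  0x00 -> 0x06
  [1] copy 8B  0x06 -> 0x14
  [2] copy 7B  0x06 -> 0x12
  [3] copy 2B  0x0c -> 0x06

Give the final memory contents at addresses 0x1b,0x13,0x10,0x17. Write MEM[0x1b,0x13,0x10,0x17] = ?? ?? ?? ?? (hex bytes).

MEM[0x1b,0x13,0x10,0x17] = 63 41 28 3c

#0 dst[0x06+5] := {0xe7,0x41,0xa7,0x91,0xdf}
#1 dst[0x14+8] := {0xe7,0x41,0xa7,0x91,0xdf,0x3c,0xbf,0x63}
#2 dst[0x12+7] := {0xe7,0x41,0xa7,0x91,0xdf,0x3c,0xbf}
#3 dst[0x06+2] := {0xbf,0x63}
query mem[0x1b]=0x63, mem[0x13]=0x41, mem[0x10]=0x28, mem[0x17]=0x3c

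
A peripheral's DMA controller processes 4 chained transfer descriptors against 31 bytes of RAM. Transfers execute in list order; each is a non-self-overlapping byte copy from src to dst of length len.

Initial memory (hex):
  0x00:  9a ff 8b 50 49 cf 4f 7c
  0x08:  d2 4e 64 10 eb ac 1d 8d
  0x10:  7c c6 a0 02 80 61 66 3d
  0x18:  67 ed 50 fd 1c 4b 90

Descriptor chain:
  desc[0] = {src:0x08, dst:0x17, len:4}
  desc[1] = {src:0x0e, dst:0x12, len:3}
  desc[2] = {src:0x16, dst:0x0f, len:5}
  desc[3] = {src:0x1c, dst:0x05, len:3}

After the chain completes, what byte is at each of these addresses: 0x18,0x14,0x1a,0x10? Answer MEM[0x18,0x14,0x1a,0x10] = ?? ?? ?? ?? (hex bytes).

MEM[0x18,0x14,0x1a,0x10] = 4e 7c 10 d2

D0: mem[0x17..0x1a] <- [d2 4e 64 10]
D1: mem[0x12..0x14] <- [1d 8d 7c]
D2: mem[0x0f..0x13] <- [66 d2 4e 64 10]
D3: mem[0x05..0x07] <- [1c 4b 90]
query mem[0x18]=0x4e, mem[0x14]=0x7c, mem[0x1a]=0x10, mem[0x10]=0xd2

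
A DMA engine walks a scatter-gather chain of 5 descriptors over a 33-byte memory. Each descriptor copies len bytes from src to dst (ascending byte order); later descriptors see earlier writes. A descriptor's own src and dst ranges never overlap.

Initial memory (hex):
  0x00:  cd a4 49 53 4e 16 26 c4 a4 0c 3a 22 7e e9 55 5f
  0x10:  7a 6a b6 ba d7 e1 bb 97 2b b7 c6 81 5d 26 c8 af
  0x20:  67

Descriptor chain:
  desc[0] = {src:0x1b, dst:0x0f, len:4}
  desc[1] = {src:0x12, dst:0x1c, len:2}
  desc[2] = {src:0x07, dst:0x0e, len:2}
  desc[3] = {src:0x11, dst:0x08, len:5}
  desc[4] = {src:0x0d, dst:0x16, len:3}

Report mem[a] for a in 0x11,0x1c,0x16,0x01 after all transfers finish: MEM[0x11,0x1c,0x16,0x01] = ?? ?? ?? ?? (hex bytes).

MEM[0x11,0x1c,0x16,0x01] = 26 c8 e9 a4

[0] 0x1b->0x0f len=4 : 81 5d 26 c8
[1] 0x12->0x1c len=2 : c8 ba
[2] 0x07->0x0e len=2 : c4 a4
[3] 0x11->0x08 len=5 : 26 c8 ba d7 e1
[4] 0x0d->0x16 len=3 : e9 c4 a4
query mem[0x11]=0x26, mem[0x1c]=0xc8, mem[0x16]=0xe9, mem[0x01]=0xa4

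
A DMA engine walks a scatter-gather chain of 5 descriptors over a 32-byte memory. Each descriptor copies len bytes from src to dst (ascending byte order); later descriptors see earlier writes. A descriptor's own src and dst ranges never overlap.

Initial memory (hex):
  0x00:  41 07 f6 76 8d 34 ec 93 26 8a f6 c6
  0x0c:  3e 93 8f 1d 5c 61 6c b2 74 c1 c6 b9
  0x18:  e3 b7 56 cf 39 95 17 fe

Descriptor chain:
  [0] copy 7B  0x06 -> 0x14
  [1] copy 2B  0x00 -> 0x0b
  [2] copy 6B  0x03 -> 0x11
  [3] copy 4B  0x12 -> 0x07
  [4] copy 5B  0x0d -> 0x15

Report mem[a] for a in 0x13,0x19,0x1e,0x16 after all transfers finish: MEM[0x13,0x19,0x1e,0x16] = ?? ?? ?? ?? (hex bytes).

  after D0: wrote 7B at 0x14 = ec93268af6c63e
  after D1: wrote 2B at 0x0b = 4107
  after D2: wrote 6B at 0x11 = 768d34ec9326
  after D3: wrote 4B at 0x07 = 8d34ec93
  after D4: wrote 5B at 0x15 = 938f1d5c76
query mem[0x13]=0x34, mem[0x19]=0x76, mem[0x1e]=0x17, mem[0x16]=0x8f

MEM[0x13,0x19,0x1e,0x16] = 34 76 17 8f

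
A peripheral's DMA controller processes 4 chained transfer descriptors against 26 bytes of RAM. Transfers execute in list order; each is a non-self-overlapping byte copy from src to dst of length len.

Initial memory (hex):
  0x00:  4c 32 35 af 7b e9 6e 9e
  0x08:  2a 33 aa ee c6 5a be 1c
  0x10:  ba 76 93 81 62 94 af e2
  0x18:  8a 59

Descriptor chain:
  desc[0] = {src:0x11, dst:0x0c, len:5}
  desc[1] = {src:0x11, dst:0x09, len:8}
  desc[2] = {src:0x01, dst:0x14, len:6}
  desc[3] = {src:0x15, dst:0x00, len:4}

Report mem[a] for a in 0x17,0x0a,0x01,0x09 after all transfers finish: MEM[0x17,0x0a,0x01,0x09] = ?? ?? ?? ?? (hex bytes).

MEM[0x17,0x0a,0x01,0x09] = 7b 93 af 76

[0] 0x11->0x0c len=5 : 76 93 81 62 94
[1] 0x11->0x09 len=8 : 76 93 81 62 94 af e2 8a
[2] 0x01->0x14 len=6 : 32 35 af 7b e9 6e
[3] 0x15->0x00 len=4 : 35 af 7b e9
query mem[0x17]=0x7b, mem[0x0a]=0x93, mem[0x01]=0xaf, mem[0x09]=0x76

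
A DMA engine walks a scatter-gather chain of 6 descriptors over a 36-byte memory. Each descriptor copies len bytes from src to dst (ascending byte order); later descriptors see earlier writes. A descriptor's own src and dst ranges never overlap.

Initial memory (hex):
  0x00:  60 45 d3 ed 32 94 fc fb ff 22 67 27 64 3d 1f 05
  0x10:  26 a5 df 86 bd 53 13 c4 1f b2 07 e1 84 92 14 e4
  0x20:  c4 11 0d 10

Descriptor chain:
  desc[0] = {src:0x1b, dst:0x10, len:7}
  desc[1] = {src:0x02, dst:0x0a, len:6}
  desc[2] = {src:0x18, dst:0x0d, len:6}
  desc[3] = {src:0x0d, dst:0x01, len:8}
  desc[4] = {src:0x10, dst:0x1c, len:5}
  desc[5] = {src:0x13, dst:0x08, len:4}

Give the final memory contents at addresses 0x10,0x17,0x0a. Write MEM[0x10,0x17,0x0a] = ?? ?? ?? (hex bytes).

D0: mem[0x10..0x16] <- [e1 84 92 14 e4 c4 11]
D1: mem[0x0a..0x0f] <- [d3 ed 32 94 fc fb]
D2: mem[0x0d..0x12] <- [1f b2 07 e1 84 92]
D3: mem[0x01..0x08] <- [1f b2 07 e1 84 92 14 e4]
D4: mem[0x1c..0x20] <- [e1 84 92 14 e4]
D5: mem[0x08..0x0b] <- [14 e4 c4 11]
query mem[0x10]=0xe1, mem[0x17]=0xc4, mem[0x0a]=0xc4

MEM[0x10,0x17,0x0a] = e1 c4 c4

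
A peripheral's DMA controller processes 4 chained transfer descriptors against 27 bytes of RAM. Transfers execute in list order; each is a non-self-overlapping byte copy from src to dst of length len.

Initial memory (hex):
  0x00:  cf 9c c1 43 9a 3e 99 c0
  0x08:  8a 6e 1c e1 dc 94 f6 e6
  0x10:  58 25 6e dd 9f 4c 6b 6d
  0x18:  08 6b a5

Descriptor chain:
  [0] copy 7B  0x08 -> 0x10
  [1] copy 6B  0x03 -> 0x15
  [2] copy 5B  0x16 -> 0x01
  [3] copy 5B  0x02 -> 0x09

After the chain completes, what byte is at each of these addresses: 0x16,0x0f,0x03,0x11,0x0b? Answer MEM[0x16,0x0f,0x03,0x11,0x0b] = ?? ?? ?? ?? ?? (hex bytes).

MEM[0x16,0x0f,0x03,0x11,0x0b] = 9a e6 99 6e c0

[0] 0x08->0x10 len=7 : 8a 6e 1c e1 dc 94 f6
[1] 0x03->0x15 len=6 : 43 9a 3e 99 c0 8a
[2] 0x16->0x01 len=5 : 9a 3e 99 c0 8a
[3] 0x02->0x09 len=5 : 3e 99 c0 8a 99
query mem[0x16]=0x9a, mem[0x0f]=0xe6, mem[0x03]=0x99, mem[0x11]=0x6e, mem[0x0b]=0xc0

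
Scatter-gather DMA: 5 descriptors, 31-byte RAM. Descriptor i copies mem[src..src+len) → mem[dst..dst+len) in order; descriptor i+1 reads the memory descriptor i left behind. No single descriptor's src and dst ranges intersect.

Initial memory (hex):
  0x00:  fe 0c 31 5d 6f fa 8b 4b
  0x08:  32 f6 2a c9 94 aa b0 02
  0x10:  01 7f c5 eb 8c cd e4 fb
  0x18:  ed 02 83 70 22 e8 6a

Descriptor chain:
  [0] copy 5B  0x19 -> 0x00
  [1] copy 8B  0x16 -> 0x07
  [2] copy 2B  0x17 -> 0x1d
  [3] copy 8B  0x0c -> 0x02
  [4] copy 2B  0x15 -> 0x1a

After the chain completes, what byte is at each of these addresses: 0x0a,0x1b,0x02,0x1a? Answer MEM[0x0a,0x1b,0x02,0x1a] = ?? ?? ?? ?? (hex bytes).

[0] 0x19->0x00 len=5 : 02 83 70 22 e8
[1] 0x16->0x07 len=8 : e4 fb ed 02 83 70 22 e8
[2] 0x17->0x1d len=2 : fb ed
[3] 0x0c->0x02 len=8 : 70 22 e8 02 01 7f c5 eb
[4] 0x15->0x1a len=2 : cd e4
query mem[0x0a]=0x02, mem[0x1b]=0xe4, mem[0x02]=0x70, mem[0x1a]=0xcd

MEM[0x0a,0x1b,0x02,0x1a] = 02 e4 70 cd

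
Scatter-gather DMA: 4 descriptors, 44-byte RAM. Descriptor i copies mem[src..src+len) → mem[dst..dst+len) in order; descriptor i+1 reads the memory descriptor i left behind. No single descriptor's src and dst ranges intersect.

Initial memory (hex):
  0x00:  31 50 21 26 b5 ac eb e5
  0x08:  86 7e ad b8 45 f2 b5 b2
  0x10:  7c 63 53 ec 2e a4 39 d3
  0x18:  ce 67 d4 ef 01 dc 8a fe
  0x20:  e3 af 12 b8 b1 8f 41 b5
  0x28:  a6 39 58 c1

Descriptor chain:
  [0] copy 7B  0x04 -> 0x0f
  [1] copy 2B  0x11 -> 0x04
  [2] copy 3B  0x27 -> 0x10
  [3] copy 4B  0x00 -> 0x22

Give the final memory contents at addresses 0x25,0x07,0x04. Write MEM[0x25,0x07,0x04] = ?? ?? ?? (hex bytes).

MEM[0x25,0x07,0x04] = 26 e5 eb

[0] 0x04->0x0f len=7 : b5 ac eb e5 86 7e ad
[1] 0x11->0x04 len=2 : eb e5
[2] 0x27->0x10 len=3 : b5 a6 39
[3] 0x00->0x22 len=4 : 31 50 21 26
query mem[0x25]=0x26, mem[0x07]=0xe5, mem[0x04]=0xeb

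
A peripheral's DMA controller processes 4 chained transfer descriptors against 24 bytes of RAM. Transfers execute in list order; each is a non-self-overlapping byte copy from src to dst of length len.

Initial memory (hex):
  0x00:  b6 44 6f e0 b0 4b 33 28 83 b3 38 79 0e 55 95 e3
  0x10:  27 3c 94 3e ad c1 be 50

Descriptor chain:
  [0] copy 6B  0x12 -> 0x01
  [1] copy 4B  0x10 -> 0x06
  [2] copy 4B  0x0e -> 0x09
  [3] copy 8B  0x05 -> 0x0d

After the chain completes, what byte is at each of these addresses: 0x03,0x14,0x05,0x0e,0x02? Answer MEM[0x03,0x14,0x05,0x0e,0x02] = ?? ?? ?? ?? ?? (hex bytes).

D0: mem[0x01..0x06] <- [94 3e ad c1 be 50]
D1: mem[0x06..0x09] <- [27 3c 94 3e]
D2: mem[0x09..0x0c] <- [95 e3 27 3c]
D3: mem[0x0d..0x14] <- [be 27 3c 94 95 e3 27 3c]
query mem[0x03]=0xad, mem[0x14]=0x3c, mem[0x05]=0xbe, mem[0x0e]=0x27, mem[0x02]=0x3e

MEM[0x03,0x14,0x05,0x0e,0x02] = ad 3c be 27 3e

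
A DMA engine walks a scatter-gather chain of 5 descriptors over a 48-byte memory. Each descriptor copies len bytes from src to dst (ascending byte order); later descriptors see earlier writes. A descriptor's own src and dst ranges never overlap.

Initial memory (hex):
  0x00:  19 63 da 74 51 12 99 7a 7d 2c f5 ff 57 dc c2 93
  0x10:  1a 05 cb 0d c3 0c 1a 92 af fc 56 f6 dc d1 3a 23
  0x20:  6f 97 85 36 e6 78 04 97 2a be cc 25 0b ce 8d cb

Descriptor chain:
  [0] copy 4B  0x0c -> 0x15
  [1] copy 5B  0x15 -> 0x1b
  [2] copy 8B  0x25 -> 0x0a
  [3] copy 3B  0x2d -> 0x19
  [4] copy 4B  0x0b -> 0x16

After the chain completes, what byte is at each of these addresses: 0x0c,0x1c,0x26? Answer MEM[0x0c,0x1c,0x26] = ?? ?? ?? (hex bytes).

MEM[0x0c,0x1c,0x26] = 97 dc 04

#0 dst[0x15+4] := {0x57,0xdc,0xc2,0x93}
#1 dst[0x1b+5] := {0x57,0xdc,0xc2,0x93,0xfc}
#2 dst[0x0a+8] := {0x78,0x04,0x97,0x2a,0xbe,0xcc,0x25,0x0b}
#3 dst[0x19+3] := {0xce,0x8d,0xcb}
#4 dst[0x16+4] := {0x04,0x97,0x2a,0xbe}
query mem[0x0c]=0x97, mem[0x1c]=0xdc, mem[0x26]=0x04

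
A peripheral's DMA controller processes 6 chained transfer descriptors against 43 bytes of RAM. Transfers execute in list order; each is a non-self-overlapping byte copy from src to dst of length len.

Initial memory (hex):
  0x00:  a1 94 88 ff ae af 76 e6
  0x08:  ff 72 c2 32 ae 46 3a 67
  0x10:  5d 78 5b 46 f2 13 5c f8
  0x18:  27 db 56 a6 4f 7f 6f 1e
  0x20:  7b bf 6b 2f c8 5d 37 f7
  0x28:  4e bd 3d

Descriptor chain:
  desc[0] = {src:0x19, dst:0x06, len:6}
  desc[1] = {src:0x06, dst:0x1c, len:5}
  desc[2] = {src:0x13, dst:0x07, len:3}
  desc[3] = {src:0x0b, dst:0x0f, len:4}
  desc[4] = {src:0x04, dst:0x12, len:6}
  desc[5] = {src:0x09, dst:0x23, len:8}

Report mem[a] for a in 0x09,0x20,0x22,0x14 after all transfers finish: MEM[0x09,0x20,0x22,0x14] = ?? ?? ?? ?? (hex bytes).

MEM[0x09,0x20,0x22,0x14] = 13 7f 6b db

#0 dst[0x06+6] := {0xdb,0x56,0xa6,0x4f,0x7f,0x6f}
#1 dst[0x1c+5] := {0xdb,0x56,0xa6,0x4f,0x7f}
#2 dst[0x07+3] := {0x46,0xf2,0x13}
#3 dst[0x0f+4] := {0x6f,0xae,0x46,0x3a}
#4 dst[0x12+6] := {0xae,0xaf,0xdb,0x46,0xf2,0x13}
#5 dst[0x23+8] := {0x13,0x7f,0x6f,0xae,0x46,0x3a,0x6f,0xae}
query mem[0x09]=0x13, mem[0x20]=0x7f, mem[0x22]=0x6b, mem[0x14]=0xdb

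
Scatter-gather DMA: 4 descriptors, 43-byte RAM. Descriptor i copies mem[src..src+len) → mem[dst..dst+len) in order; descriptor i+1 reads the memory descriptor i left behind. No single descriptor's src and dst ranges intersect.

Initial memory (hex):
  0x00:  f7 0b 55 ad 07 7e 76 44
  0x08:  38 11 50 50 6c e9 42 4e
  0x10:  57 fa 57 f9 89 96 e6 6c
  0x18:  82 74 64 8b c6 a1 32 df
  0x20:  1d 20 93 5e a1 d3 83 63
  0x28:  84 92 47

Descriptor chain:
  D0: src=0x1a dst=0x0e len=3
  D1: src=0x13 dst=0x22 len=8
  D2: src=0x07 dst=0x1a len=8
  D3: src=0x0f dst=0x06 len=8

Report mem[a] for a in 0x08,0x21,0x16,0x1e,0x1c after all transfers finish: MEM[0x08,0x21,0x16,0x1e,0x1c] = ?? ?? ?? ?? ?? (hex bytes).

MEM[0x08,0x21,0x16,0x1e,0x1c] = fa 64 e6 50 11

[0] 0x1a->0x0e len=3 : 64 8b c6
[1] 0x13->0x22 len=8 : f9 89 96 e6 6c 82 74 64
[2] 0x07->0x1a len=8 : 44 38 11 50 50 6c e9 64
[3] 0x0f->0x06 len=8 : 8b c6 fa 57 f9 89 96 e6
query mem[0x08]=0xfa, mem[0x21]=0x64, mem[0x16]=0xe6, mem[0x1e]=0x50, mem[0x1c]=0x11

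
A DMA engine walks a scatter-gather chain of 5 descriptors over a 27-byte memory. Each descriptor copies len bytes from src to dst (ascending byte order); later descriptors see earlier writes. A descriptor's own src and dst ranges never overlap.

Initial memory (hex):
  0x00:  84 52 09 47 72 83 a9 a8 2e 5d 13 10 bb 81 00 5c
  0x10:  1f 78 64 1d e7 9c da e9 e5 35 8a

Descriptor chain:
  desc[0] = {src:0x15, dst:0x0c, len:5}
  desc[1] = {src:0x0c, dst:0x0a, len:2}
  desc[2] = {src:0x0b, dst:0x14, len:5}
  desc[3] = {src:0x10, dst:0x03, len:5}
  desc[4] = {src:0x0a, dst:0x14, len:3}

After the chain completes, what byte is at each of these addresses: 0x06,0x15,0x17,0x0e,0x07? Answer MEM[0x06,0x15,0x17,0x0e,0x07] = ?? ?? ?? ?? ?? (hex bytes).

D0: mem[0x0c..0x10] <- [9c da e9 e5 35]
D1: mem[0x0a..0x0b] <- [9c da]
D2: mem[0x14..0x18] <- [da 9c da e9 e5]
D3: mem[0x03..0x07] <- [35 78 64 1d da]
D4: mem[0x14..0x16] <- [9c da 9c]
query mem[0x06]=0x1d, mem[0x15]=0xda, mem[0x17]=0xe9, mem[0x0e]=0xe9, mem[0x07]=0xda

MEM[0x06,0x15,0x17,0x0e,0x07] = 1d da e9 e9 da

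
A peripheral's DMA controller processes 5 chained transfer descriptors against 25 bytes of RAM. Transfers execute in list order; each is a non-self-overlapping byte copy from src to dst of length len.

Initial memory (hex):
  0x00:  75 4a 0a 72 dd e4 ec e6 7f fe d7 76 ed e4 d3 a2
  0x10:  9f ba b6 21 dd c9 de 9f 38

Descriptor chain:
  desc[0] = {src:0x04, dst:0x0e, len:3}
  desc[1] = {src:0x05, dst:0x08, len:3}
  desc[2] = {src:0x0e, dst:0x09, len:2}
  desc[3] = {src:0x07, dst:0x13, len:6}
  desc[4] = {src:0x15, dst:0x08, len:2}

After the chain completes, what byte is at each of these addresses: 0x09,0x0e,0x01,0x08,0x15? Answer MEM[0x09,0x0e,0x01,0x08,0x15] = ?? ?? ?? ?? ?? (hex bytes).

MEM[0x09,0x0e,0x01,0x08,0x15] = e4 dd 4a dd dd

  after D0: wrote 3B at 0x0e = dde4ec
  after D1: wrote 3B at 0x08 = e4ece6
  after D2: wrote 2B at 0x09 = dde4
  after D3: wrote 6B at 0x13 = e6e4dde476ed
  after D4: wrote 2B at 0x08 = dde4
query mem[0x09]=0xe4, mem[0x0e]=0xdd, mem[0x01]=0x4a, mem[0x08]=0xdd, mem[0x15]=0xdd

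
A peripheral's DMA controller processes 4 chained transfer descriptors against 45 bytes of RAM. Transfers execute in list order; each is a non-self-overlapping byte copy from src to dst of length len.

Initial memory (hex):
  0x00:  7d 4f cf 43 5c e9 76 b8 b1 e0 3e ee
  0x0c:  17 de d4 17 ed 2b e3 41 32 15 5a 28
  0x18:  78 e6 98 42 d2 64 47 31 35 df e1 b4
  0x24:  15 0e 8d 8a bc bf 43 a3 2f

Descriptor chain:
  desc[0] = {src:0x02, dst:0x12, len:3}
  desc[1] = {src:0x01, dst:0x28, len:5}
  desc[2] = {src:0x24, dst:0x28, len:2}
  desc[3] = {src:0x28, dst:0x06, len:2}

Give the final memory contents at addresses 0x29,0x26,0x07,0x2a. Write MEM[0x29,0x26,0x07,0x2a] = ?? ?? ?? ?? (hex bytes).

MEM[0x29,0x26,0x07,0x2a] = 0e 8d 0e 43

  after D0: wrote 3B at 0x12 = cf435c
  after D1: wrote 5B at 0x28 = 4fcf435ce9
  after D2: wrote 2B at 0x28 = 150e
  after D3: wrote 2B at 0x06 = 150e
query mem[0x29]=0x0e, mem[0x26]=0x8d, mem[0x07]=0x0e, mem[0x2a]=0x43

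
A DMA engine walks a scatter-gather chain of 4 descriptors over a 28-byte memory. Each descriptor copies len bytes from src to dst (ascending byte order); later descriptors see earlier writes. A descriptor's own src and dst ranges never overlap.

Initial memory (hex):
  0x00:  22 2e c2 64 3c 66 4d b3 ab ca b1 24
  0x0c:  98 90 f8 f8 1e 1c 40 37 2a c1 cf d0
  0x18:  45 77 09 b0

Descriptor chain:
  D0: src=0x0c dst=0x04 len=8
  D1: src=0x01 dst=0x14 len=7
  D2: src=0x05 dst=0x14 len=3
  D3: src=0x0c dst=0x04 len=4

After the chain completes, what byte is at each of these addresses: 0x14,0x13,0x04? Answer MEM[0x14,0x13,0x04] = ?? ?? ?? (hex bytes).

MEM[0x14,0x13,0x04] = 90 37 98

  after D0: wrote 8B at 0x04 = 9890f8f81e1c4037
  after D1: wrote 7B at 0x14 = 2ec2649890f8f8
  after D2: wrote 3B at 0x14 = 90f8f8
  after D3: wrote 4B at 0x04 = 9890f8f8
query mem[0x14]=0x90, mem[0x13]=0x37, mem[0x04]=0x98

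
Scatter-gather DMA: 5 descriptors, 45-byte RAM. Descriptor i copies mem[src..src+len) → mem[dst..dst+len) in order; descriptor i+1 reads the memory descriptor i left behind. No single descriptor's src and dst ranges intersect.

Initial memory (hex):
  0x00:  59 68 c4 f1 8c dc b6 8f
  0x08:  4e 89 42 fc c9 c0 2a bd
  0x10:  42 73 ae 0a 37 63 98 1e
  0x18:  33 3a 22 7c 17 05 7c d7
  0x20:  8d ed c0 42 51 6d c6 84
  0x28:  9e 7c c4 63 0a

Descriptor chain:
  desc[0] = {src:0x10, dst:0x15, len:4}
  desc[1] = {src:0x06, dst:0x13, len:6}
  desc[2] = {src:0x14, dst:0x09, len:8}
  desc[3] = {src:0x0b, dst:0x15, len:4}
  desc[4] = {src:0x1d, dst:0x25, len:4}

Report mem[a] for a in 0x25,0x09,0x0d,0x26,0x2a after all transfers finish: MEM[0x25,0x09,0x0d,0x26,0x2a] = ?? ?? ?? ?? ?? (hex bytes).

MEM[0x25,0x09,0x0d,0x26,0x2a] = 05 8f fc 7c c4

  after D0: wrote 4B at 0x15 = 4273ae0a
  after D1: wrote 6B at 0x13 = b68f4e8942fc
  after D2: wrote 8B at 0x09 = 8f4e8942fc3a227c
  after D3: wrote 4B at 0x15 = 8942fc3a
  after D4: wrote 4B at 0x25 = 057cd78d
query mem[0x25]=0x05, mem[0x09]=0x8f, mem[0x0d]=0xfc, mem[0x26]=0x7c, mem[0x2a]=0xc4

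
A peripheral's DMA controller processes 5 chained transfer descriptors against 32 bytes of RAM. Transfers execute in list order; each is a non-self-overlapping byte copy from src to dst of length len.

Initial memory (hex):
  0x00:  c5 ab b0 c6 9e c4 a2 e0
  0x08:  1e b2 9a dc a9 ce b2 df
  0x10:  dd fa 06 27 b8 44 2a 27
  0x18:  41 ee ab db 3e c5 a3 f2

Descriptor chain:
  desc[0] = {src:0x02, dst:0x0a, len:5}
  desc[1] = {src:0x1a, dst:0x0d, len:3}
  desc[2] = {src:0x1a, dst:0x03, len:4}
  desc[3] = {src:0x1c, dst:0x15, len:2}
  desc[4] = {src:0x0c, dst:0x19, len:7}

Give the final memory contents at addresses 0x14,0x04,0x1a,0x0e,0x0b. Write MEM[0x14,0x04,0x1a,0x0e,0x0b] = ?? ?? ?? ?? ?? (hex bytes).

[0] 0x02->0x0a len=5 : b0 c6 9e c4 a2
[1] 0x1a->0x0d len=3 : ab db 3e
[2] 0x1a->0x03 len=4 : ab db 3e c5
[3] 0x1c->0x15 len=2 : 3e c5
[4] 0x0c->0x19 len=7 : 9e ab db 3e dd fa 06
query mem[0x14]=0xb8, mem[0x04]=0xdb, mem[0x1a]=0xab, mem[0x0e]=0xdb, mem[0x0b]=0xc6

MEM[0x14,0x04,0x1a,0x0e,0x0b] = b8 db ab db c6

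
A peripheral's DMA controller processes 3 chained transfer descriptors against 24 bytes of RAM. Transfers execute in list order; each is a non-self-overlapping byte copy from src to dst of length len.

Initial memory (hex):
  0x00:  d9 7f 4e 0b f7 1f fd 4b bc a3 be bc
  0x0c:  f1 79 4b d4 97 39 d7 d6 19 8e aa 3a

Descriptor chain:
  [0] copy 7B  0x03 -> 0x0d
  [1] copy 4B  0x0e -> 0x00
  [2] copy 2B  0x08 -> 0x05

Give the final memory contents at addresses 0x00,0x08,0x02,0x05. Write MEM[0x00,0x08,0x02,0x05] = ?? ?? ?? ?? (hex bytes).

#0 dst[0x0d+7] := {0x0b,0xf7,0x1f,0xfd,0x4b,0xbc,0xa3}
#1 dst[0x00+4] := {0xf7,0x1f,0xfd,0x4b}
#2 dst[0x05+2] := {0xbc,0xa3}
query mem[0x00]=0xf7, mem[0x08]=0xbc, mem[0x02]=0xfd, mem[0x05]=0xbc

MEM[0x00,0x08,0x02,0x05] = f7 bc fd bc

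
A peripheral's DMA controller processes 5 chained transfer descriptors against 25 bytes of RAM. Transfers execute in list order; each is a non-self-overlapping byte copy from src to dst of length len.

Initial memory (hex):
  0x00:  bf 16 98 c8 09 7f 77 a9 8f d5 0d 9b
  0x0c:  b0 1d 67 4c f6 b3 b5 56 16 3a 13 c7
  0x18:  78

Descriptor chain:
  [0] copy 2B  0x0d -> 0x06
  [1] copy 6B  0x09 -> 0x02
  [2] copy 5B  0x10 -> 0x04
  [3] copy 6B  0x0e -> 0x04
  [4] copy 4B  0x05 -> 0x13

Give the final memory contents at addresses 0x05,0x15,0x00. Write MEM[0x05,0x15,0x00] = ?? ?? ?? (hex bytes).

D0: mem[0x06..0x07] <- [1d 67]
D1: mem[0x02..0x07] <- [d5 0d 9b b0 1d 67]
D2: mem[0x04..0x08] <- [f6 b3 b5 56 16]
D3: mem[0x04..0x09] <- [67 4c f6 b3 b5 56]
D4: mem[0x13..0x16] <- [4c f6 b3 b5]
query mem[0x05]=0x4c, mem[0x15]=0xb3, mem[0x00]=0xbf

MEM[0x05,0x15,0x00] = 4c b3 bf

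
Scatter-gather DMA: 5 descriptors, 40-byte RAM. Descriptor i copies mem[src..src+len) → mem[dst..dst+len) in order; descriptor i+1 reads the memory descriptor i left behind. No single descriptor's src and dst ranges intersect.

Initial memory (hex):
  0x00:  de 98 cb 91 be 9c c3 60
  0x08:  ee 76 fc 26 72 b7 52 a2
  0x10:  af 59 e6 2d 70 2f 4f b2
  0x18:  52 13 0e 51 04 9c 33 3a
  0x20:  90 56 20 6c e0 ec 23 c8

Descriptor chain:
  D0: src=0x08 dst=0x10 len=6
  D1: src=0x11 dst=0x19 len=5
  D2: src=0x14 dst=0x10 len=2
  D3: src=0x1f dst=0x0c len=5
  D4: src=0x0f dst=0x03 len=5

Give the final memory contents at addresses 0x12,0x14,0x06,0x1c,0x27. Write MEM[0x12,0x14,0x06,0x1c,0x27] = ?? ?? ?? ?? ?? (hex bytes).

  after D0: wrote 6B at 0x10 = ee76fc2672b7
  after D1: wrote 5B at 0x19 = 76fc2672b7
  after D2: wrote 2B at 0x10 = 72b7
  after D3: wrote 5B at 0x0c = 3a9056206c
  after D4: wrote 5B at 0x03 = 206cb7fc26
query mem[0x12]=0xfc, mem[0x14]=0x72, mem[0x06]=0xfc, mem[0x1c]=0x72, mem[0x27]=0xc8

MEM[0x12,0x14,0x06,0x1c,0x27] = fc 72 fc 72 c8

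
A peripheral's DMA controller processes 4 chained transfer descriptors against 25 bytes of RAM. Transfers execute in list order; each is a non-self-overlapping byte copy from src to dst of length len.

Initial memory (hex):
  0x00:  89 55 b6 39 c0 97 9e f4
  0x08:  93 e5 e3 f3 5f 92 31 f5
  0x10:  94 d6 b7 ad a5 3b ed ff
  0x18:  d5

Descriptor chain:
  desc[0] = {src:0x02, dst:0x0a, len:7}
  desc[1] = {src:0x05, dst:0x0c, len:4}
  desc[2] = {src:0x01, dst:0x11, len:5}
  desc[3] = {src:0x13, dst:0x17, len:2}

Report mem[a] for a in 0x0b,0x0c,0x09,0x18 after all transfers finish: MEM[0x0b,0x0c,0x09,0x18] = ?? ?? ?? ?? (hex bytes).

D0: mem[0x0a..0x10] <- [b6 39 c0 97 9e f4 93]
D1: mem[0x0c..0x0f] <- [97 9e f4 93]
D2: mem[0x11..0x15] <- [55 b6 39 c0 97]
D3: mem[0x17..0x18] <- [39 c0]
query mem[0x0b]=0x39, mem[0x0c]=0x97, mem[0x09]=0xe5, mem[0x18]=0xc0

MEM[0x0b,0x0c,0x09,0x18] = 39 97 e5 c0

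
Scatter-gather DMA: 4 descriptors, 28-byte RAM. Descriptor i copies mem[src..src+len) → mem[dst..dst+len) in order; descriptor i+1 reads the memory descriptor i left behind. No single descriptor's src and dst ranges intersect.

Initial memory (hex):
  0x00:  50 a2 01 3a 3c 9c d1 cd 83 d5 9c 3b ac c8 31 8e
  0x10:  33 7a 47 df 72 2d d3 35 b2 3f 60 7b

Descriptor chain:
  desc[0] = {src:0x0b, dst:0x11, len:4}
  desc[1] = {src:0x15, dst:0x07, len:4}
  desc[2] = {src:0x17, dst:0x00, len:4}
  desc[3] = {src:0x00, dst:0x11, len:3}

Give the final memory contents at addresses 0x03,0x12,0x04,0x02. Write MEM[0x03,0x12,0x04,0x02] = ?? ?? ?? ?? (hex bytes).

MEM[0x03,0x12,0x04,0x02] = 60 b2 3c 3f

  after D0: wrote 4B at 0x11 = 3bacc831
  after D1: wrote 4B at 0x07 = 2dd335b2
  after D2: wrote 4B at 0x00 = 35b23f60
  after D3: wrote 3B at 0x11 = 35b23f
query mem[0x03]=0x60, mem[0x12]=0xb2, mem[0x04]=0x3c, mem[0x02]=0x3f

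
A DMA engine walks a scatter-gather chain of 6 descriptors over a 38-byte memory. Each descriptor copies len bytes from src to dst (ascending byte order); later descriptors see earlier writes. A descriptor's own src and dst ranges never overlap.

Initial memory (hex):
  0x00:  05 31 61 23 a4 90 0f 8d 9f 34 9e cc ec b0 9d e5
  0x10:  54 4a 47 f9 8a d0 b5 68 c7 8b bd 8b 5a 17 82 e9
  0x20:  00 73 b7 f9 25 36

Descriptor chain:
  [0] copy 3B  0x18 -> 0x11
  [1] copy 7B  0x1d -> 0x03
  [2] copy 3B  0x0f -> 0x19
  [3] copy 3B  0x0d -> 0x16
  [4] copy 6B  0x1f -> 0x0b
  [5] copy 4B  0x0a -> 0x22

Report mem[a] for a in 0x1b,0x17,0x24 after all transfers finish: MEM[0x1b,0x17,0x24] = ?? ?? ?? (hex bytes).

MEM[0x1b,0x17,0x24] = c7 9d 00

#0 dst[0x11+3] := {0xc7,0x8b,0xbd}
#1 dst[0x03+7] := {0x17,0x82,0xe9,0x00,0x73,0xb7,0xf9}
#2 dst[0x19+3] := {0xe5,0x54,0xc7}
#3 dst[0x16+3] := {0xb0,0x9d,0xe5}
#4 dst[0x0b+6] := {0xe9,0x00,0x73,0xb7,0xf9,0x25}
#5 dst[0x22+4] := {0x9e,0xe9,0x00,0x73}
query mem[0x1b]=0xc7, mem[0x17]=0x9d, mem[0x24]=0x00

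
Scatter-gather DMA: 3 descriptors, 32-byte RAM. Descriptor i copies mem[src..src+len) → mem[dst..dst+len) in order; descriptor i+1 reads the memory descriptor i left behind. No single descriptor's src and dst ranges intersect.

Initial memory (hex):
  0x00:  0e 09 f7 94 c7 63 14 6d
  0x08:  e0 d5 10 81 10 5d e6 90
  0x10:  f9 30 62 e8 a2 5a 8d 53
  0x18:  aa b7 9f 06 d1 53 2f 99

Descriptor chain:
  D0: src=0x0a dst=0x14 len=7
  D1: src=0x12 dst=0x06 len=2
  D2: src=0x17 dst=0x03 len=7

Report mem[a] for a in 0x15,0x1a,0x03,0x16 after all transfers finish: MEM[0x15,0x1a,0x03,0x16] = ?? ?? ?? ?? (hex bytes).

MEM[0x15,0x1a,0x03,0x16] = 81 f9 5d 10

D0: mem[0x14..0x1a] <- [10 81 10 5d e6 90 f9]
D1: mem[0x06..0x07] <- [62 e8]
D2: mem[0x03..0x09] <- [5d e6 90 f9 06 d1 53]
query mem[0x15]=0x81, mem[0x1a]=0xf9, mem[0x03]=0x5d, mem[0x16]=0x10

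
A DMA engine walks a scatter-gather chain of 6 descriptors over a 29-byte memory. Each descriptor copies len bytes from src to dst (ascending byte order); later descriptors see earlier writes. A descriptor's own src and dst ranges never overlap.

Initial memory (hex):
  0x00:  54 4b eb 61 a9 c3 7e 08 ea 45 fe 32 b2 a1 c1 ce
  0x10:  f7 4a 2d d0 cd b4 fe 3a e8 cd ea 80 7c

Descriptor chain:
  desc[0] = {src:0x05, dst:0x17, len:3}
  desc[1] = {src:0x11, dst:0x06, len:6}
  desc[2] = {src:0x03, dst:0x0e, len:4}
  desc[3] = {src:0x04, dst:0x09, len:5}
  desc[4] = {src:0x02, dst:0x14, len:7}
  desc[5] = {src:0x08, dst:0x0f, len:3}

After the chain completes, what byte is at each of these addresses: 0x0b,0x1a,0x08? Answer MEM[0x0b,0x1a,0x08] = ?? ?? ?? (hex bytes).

#0 dst[0x17+3] := {0xc3,0x7e,0x08}
#1 dst[0x06+6] := {0x4a,0x2d,0xd0,0xcd,0xb4,0xfe}
#2 dst[0x0e+4] := {0x61,0xa9,0xc3,0x4a}
#3 dst[0x09+5] := {0xa9,0xc3,0x4a,0x2d,0xd0}
#4 dst[0x14+7] := {0xeb,0x61,0xa9,0xc3,0x4a,0x2d,0xd0}
#5 dst[0x0f+3] := {0xd0,0xa9,0xc3}
query mem[0x0b]=0x4a, mem[0x1a]=0xd0, mem[0x08]=0xd0

MEM[0x0b,0x1a,0x08] = 4a d0 d0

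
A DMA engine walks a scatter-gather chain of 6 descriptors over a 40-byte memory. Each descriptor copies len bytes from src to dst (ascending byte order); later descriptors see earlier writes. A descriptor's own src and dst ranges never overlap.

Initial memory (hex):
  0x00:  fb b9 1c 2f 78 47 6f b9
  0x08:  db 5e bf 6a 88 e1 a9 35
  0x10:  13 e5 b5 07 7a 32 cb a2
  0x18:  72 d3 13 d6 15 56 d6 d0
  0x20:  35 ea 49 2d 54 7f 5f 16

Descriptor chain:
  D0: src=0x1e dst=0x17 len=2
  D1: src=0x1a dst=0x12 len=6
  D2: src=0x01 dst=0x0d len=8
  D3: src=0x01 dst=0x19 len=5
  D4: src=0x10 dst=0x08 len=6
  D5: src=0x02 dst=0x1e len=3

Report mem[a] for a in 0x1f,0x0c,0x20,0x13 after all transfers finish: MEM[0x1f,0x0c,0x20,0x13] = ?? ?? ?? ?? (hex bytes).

MEM[0x1f,0x0c,0x20,0x13] = 2f db 78 b9

#0 dst[0x17+2] := {0xd6,0xd0}
#1 dst[0x12+6] := {0x13,0xd6,0x15,0x56,0xd6,0xd0}
#2 dst[0x0d+8] := {0xb9,0x1c,0x2f,0x78,0x47,0x6f,0xb9,0xdb}
#3 dst[0x19+5] := {0xb9,0x1c,0x2f,0x78,0x47}
#4 dst[0x08+6] := {0x78,0x47,0x6f,0xb9,0xdb,0x56}
#5 dst[0x1e+3] := {0x1c,0x2f,0x78}
query mem[0x1f]=0x2f, mem[0x0c]=0xdb, mem[0x20]=0x78, mem[0x13]=0xb9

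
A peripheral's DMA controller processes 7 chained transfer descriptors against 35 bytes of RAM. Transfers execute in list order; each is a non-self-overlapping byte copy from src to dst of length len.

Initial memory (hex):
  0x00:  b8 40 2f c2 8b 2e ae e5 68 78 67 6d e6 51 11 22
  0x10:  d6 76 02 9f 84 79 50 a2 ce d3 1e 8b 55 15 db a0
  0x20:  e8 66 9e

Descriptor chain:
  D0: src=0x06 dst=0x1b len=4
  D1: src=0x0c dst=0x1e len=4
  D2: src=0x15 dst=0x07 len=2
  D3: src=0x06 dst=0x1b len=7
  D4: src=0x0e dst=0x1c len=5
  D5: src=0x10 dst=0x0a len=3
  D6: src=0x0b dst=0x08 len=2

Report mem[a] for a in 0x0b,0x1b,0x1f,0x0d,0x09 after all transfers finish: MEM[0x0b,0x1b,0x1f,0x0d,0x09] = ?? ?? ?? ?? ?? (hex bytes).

MEM[0x0b,0x1b,0x1f,0x0d,0x09] = 76 ae 76 51 02

[0] 0x06->0x1b len=4 : ae e5 68 78
[1] 0x0c->0x1e len=4 : e6 51 11 22
[2] 0x15->0x07 len=2 : 79 50
[3] 0x06->0x1b len=7 : ae 79 50 78 67 6d e6
[4] 0x0e->0x1c len=5 : 11 22 d6 76 02
[5] 0x10->0x0a len=3 : d6 76 02
[6] 0x0b->0x08 len=2 : 76 02
query mem[0x0b]=0x76, mem[0x1b]=0xae, mem[0x1f]=0x76, mem[0x0d]=0x51, mem[0x09]=0x02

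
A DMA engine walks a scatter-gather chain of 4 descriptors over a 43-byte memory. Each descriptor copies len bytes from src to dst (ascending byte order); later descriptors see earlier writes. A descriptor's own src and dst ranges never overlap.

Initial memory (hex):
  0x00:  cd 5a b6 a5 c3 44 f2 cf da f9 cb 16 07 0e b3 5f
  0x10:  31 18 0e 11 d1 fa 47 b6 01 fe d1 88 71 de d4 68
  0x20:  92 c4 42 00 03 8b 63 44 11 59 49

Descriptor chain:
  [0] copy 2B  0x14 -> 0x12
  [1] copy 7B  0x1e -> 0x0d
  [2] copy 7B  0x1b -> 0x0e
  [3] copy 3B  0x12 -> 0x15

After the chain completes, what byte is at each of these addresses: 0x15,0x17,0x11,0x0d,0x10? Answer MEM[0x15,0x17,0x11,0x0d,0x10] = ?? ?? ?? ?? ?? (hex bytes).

MEM[0x15,0x17,0x11,0x0d,0x10] = 68 c4 d4 d4 de

[0] 0x14->0x12 len=2 : d1 fa
[1] 0x1e->0x0d len=7 : d4 68 92 c4 42 00 03
[2] 0x1b->0x0e len=7 : 88 71 de d4 68 92 c4
[3] 0x12->0x15 len=3 : 68 92 c4
query mem[0x15]=0x68, mem[0x17]=0xc4, mem[0x11]=0xd4, mem[0x0d]=0xd4, mem[0x10]=0xde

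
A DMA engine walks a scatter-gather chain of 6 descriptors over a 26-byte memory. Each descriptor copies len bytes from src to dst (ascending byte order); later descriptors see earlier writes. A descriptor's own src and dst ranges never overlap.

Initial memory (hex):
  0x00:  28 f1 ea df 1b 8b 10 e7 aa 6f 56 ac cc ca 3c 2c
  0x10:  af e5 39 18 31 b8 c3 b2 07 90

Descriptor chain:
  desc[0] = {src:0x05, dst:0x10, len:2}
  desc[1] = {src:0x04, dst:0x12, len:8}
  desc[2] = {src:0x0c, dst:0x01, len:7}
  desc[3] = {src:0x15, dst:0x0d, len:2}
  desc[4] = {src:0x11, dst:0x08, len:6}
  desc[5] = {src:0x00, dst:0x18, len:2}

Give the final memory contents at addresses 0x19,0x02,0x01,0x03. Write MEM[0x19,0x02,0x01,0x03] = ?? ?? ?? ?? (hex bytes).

#0 dst[0x10+2] := {0x8b,0x10}
#1 dst[0x12+8] := {0x1b,0x8b,0x10,0xe7,0xaa,0x6f,0x56,0xac}
#2 dst[0x01+7] := {0xcc,0xca,0x3c,0x2c,0x8b,0x10,0x1b}
#3 dst[0x0d+2] := {0xe7,0xaa}
#4 dst[0x08+6] := {0x10,0x1b,0x8b,0x10,0xe7,0xaa}
#5 dst[0x18+2] := {0x28,0xcc}
query mem[0x19]=0xcc, mem[0x02]=0xca, mem[0x01]=0xcc, mem[0x03]=0x3c

MEM[0x19,0x02,0x01,0x03] = cc ca cc 3c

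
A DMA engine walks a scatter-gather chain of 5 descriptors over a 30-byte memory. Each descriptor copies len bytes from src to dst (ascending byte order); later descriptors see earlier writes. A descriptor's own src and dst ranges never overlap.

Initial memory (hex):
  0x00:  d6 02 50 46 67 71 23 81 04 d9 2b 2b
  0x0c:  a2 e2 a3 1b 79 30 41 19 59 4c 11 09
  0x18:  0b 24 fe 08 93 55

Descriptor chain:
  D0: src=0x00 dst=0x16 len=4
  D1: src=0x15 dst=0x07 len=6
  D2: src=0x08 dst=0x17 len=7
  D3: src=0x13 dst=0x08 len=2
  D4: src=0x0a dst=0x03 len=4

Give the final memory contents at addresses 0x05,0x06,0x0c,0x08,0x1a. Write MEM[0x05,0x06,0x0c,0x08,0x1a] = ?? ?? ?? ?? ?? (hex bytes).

MEM[0x05,0x06,0x0c,0x08,0x1a] = fe e2 fe 19 46

#0 dst[0x16+4] := {0xd6,0x02,0x50,0x46}
#1 dst[0x07+6] := {0x4c,0xd6,0x02,0x50,0x46,0xfe}
#2 dst[0x17+7] := {0xd6,0x02,0x50,0x46,0xfe,0xe2,0xa3}
#3 dst[0x08+2] := {0x19,0x59}
#4 dst[0x03+4] := {0x50,0x46,0xfe,0xe2}
query mem[0x05]=0xfe, mem[0x06]=0xe2, mem[0x0c]=0xfe, mem[0x08]=0x19, mem[0x1a]=0x46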